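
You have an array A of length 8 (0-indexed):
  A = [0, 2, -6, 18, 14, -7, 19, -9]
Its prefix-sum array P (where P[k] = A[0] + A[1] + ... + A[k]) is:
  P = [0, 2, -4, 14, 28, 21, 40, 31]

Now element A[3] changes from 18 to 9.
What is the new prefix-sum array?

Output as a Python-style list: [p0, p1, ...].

Change: A[3] 18 -> 9, delta = -9
P[k] for k < 3: unchanged (A[3] not included)
P[k] for k >= 3: shift by delta = -9
  P[0] = 0 + 0 = 0
  P[1] = 2 + 0 = 2
  P[2] = -4 + 0 = -4
  P[3] = 14 + -9 = 5
  P[4] = 28 + -9 = 19
  P[5] = 21 + -9 = 12
  P[6] = 40 + -9 = 31
  P[7] = 31 + -9 = 22

Answer: [0, 2, -4, 5, 19, 12, 31, 22]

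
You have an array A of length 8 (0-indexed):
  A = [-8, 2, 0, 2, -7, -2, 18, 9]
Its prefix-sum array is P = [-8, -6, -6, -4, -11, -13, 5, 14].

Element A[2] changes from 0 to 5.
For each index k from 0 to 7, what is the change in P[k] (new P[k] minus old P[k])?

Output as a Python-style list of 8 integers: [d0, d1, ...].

Answer: [0, 0, 5, 5, 5, 5, 5, 5]

Derivation:
Element change: A[2] 0 -> 5, delta = 5
For k < 2: P[k] unchanged, delta_P[k] = 0
For k >= 2: P[k] shifts by exactly 5
Delta array: [0, 0, 5, 5, 5, 5, 5, 5]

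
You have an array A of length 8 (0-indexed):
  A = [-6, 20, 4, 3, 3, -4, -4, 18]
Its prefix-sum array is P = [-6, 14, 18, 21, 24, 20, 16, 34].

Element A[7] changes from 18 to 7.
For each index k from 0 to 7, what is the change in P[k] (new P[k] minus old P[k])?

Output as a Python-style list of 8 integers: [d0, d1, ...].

Element change: A[7] 18 -> 7, delta = -11
For k < 7: P[k] unchanged, delta_P[k] = 0
For k >= 7: P[k] shifts by exactly -11
Delta array: [0, 0, 0, 0, 0, 0, 0, -11]

Answer: [0, 0, 0, 0, 0, 0, 0, -11]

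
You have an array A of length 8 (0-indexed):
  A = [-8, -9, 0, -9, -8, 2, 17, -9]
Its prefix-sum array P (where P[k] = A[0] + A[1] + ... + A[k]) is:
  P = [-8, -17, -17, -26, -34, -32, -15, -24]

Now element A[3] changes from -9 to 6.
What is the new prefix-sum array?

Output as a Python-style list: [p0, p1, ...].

Change: A[3] -9 -> 6, delta = 15
P[k] for k < 3: unchanged (A[3] not included)
P[k] for k >= 3: shift by delta = 15
  P[0] = -8 + 0 = -8
  P[1] = -17 + 0 = -17
  P[2] = -17 + 0 = -17
  P[3] = -26 + 15 = -11
  P[4] = -34 + 15 = -19
  P[5] = -32 + 15 = -17
  P[6] = -15 + 15 = 0
  P[7] = -24 + 15 = -9

Answer: [-8, -17, -17, -11, -19, -17, 0, -9]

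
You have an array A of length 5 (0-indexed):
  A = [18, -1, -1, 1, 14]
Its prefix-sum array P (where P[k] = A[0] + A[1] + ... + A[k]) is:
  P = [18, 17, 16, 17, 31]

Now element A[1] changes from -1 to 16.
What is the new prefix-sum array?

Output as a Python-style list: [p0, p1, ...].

Change: A[1] -1 -> 16, delta = 17
P[k] for k < 1: unchanged (A[1] not included)
P[k] for k >= 1: shift by delta = 17
  P[0] = 18 + 0 = 18
  P[1] = 17 + 17 = 34
  P[2] = 16 + 17 = 33
  P[3] = 17 + 17 = 34
  P[4] = 31 + 17 = 48

Answer: [18, 34, 33, 34, 48]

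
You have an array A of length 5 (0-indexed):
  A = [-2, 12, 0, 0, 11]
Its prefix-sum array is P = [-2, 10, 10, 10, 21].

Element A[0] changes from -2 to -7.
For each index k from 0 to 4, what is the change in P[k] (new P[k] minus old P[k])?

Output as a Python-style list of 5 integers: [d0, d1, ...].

Element change: A[0] -2 -> -7, delta = -5
For k < 0: P[k] unchanged, delta_P[k] = 0
For k >= 0: P[k] shifts by exactly -5
Delta array: [-5, -5, -5, -5, -5]

Answer: [-5, -5, -5, -5, -5]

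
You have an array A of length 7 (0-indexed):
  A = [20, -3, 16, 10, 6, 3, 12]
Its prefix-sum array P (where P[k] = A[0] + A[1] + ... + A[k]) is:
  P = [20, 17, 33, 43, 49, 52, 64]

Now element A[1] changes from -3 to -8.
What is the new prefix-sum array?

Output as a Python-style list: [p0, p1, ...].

Change: A[1] -3 -> -8, delta = -5
P[k] for k < 1: unchanged (A[1] not included)
P[k] for k >= 1: shift by delta = -5
  P[0] = 20 + 0 = 20
  P[1] = 17 + -5 = 12
  P[2] = 33 + -5 = 28
  P[3] = 43 + -5 = 38
  P[4] = 49 + -5 = 44
  P[5] = 52 + -5 = 47
  P[6] = 64 + -5 = 59

Answer: [20, 12, 28, 38, 44, 47, 59]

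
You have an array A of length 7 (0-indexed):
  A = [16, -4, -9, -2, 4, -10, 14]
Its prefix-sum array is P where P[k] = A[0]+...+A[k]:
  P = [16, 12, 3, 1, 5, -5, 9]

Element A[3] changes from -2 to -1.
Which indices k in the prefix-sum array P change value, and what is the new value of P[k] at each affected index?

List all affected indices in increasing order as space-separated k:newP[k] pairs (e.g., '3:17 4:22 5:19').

Answer: 3:2 4:6 5:-4 6:10

Derivation:
P[k] = A[0] + ... + A[k]
P[k] includes A[3] iff k >= 3
Affected indices: 3, 4, ..., 6; delta = 1
  P[3]: 1 + 1 = 2
  P[4]: 5 + 1 = 6
  P[5]: -5 + 1 = -4
  P[6]: 9 + 1 = 10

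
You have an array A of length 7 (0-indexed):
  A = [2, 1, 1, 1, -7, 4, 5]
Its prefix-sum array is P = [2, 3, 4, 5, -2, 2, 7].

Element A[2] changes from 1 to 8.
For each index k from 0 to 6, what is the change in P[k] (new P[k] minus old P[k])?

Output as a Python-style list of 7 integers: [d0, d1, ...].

Answer: [0, 0, 7, 7, 7, 7, 7]

Derivation:
Element change: A[2] 1 -> 8, delta = 7
For k < 2: P[k] unchanged, delta_P[k] = 0
For k >= 2: P[k] shifts by exactly 7
Delta array: [0, 0, 7, 7, 7, 7, 7]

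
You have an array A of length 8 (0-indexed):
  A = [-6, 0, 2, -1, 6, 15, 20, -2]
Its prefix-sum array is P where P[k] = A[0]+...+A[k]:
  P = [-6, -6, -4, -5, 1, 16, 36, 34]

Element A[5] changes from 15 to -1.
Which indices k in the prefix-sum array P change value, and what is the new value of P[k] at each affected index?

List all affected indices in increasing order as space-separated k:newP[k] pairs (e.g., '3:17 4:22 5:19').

Answer: 5:0 6:20 7:18

Derivation:
P[k] = A[0] + ... + A[k]
P[k] includes A[5] iff k >= 5
Affected indices: 5, 6, ..., 7; delta = -16
  P[5]: 16 + -16 = 0
  P[6]: 36 + -16 = 20
  P[7]: 34 + -16 = 18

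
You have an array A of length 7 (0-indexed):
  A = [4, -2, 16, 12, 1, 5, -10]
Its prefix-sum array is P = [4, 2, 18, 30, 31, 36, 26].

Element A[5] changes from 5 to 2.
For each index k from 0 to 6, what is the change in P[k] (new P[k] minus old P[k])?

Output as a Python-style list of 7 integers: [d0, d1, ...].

Answer: [0, 0, 0, 0, 0, -3, -3]

Derivation:
Element change: A[5] 5 -> 2, delta = -3
For k < 5: P[k] unchanged, delta_P[k] = 0
For k >= 5: P[k] shifts by exactly -3
Delta array: [0, 0, 0, 0, 0, -3, -3]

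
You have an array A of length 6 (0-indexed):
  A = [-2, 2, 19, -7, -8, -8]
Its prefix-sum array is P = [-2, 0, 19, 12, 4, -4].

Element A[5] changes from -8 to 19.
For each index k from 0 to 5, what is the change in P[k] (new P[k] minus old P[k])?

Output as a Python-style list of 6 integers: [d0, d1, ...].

Element change: A[5] -8 -> 19, delta = 27
For k < 5: P[k] unchanged, delta_P[k] = 0
For k >= 5: P[k] shifts by exactly 27
Delta array: [0, 0, 0, 0, 0, 27]

Answer: [0, 0, 0, 0, 0, 27]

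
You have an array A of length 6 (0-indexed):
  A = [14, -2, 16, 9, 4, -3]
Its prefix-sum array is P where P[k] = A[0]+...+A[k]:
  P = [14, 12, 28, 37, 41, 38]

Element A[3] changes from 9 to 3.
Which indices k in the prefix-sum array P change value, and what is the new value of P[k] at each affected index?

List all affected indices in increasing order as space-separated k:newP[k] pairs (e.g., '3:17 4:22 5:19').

P[k] = A[0] + ... + A[k]
P[k] includes A[3] iff k >= 3
Affected indices: 3, 4, ..., 5; delta = -6
  P[3]: 37 + -6 = 31
  P[4]: 41 + -6 = 35
  P[5]: 38 + -6 = 32

Answer: 3:31 4:35 5:32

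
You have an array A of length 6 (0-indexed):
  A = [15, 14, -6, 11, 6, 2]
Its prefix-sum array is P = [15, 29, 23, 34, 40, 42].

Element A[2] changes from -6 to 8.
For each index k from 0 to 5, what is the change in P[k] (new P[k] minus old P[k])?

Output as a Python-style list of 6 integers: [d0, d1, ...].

Answer: [0, 0, 14, 14, 14, 14]

Derivation:
Element change: A[2] -6 -> 8, delta = 14
For k < 2: P[k] unchanged, delta_P[k] = 0
For k >= 2: P[k] shifts by exactly 14
Delta array: [0, 0, 14, 14, 14, 14]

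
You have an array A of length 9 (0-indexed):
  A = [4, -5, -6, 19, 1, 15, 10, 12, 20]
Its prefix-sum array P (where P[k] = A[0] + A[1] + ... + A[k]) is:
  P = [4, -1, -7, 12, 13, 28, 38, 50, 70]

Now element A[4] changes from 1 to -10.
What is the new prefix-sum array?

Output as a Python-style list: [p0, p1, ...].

Answer: [4, -1, -7, 12, 2, 17, 27, 39, 59]

Derivation:
Change: A[4] 1 -> -10, delta = -11
P[k] for k < 4: unchanged (A[4] not included)
P[k] for k >= 4: shift by delta = -11
  P[0] = 4 + 0 = 4
  P[1] = -1 + 0 = -1
  P[2] = -7 + 0 = -7
  P[3] = 12 + 0 = 12
  P[4] = 13 + -11 = 2
  P[5] = 28 + -11 = 17
  P[6] = 38 + -11 = 27
  P[7] = 50 + -11 = 39
  P[8] = 70 + -11 = 59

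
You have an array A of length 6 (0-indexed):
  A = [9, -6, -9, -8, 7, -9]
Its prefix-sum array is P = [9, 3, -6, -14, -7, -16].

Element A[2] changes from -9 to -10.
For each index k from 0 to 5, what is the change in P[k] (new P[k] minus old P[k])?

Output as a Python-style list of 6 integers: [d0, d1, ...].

Answer: [0, 0, -1, -1, -1, -1]

Derivation:
Element change: A[2] -9 -> -10, delta = -1
For k < 2: P[k] unchanged, delta_P[k] = 0
For k >= 2: P[k] shifts by exactly -1
Delta array: [0, 0, -1, -1, -1, -1]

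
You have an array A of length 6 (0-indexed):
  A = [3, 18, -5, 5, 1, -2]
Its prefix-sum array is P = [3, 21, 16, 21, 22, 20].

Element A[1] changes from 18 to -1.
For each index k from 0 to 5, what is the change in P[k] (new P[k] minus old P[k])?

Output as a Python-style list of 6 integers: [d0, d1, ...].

Element change: A[1] 18 -> -1, delta = -19
For k < 1: P[k] unchanged, delta_P[k] = 0
For k >= 1: P[k] shifts by exactly -19
Delta array: [0, -19, -19, -19, -19, -19]

Answer: [0, -19, -19, -19, -19, -19]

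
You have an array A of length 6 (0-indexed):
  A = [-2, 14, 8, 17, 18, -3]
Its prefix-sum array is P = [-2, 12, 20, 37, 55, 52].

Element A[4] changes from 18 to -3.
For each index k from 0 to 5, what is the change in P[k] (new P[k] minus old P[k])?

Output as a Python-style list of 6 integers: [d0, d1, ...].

Answer: [0, 0, 0, 0, -21, -21]

Derivation:
Element change: A[4] 18 -> -3, delta = -21
For k < 4: P[k] unchanged, delta_P[k] = 0
For k >= 4: P[k] shifts by exactly -21
Delta array: [0, 0, 0, 0, -21, -21]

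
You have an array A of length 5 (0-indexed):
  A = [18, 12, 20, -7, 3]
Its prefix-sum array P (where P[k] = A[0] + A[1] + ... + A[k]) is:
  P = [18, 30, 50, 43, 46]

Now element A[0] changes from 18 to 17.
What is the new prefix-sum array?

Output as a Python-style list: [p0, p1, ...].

Change: A[0] 18 -> 17, delta = -1
P[k] for k < 0: unchanged (A[0] not included)
P[k] for k >= 0: shift by delta = -1
  P[0] = 18 + -1 = 17
  P[1] = 30 + -1 = 29
  P[2] = 50 + -1 = 49
  P[3] = 43 + -1 = 42
  P[4] = 46 + -1 = 45

Answer: [17, 29, 49, 42, 45]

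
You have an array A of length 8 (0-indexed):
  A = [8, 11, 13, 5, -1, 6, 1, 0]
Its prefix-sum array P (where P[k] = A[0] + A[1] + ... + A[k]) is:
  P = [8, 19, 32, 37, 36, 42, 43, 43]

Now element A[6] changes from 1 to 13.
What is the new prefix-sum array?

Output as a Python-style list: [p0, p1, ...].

Change: A[6] 1 -> 13, delta = 12
P[k] for k < 6: unchanged (A[6] not included)
P[k] for k >= 6: shift by delta = 12
  P[0] = 8 + 0 = 8
  P[1] = 19 + 0 = 19
  P[2] = 32 + 0 = 32
  P[3] = 37 + 0 = 37
  P[4] = 36 + 0 = 36
  P[5] = 42 + 0 = 42
  P[6] = 43 + 12 = 55
  P[7] = 43 + 12 = 55

Answer: [8, 19, 32, 37, 36, 42, 55, 55]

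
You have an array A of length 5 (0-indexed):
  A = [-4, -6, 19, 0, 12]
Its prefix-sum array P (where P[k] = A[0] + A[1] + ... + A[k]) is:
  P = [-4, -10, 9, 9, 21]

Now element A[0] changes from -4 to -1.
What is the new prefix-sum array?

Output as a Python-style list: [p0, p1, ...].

Change: A[0] -4 -> -1, delta = 3
P[k] for k < 0: unchanged (A[0] not included)
P[k] for k >= 0: shift by delta = 3
  P[0] = -4 + 3 = -1
  P[1] = -10 + 3 = -7
  P[2] = 9 + 3 = 12
  P[3] = 9 + 3 = 12
  P[4] = 21 + 3 = 24

Answer: [-1, -7, 12, 12, 24]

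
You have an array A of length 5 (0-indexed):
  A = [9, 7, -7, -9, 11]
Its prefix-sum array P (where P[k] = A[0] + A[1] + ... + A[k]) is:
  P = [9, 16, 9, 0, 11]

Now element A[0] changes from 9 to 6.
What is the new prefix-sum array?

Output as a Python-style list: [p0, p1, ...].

Change: A[0] 9 -> 6, delta = -3
P[k] for k < 0: unchanged (A[0] not included)
P[k] for k >= 0: shift by delta = -3
  P[0] = 9 + -3 = 6
  P[1] = 16 + -3 = 13
  P[2] = 9 + -3 = 6
  P[3] = 0 + -3 = -3
  P[4] = 11 + -3 = 8

Answer: [6, 13, 6, -3, 8]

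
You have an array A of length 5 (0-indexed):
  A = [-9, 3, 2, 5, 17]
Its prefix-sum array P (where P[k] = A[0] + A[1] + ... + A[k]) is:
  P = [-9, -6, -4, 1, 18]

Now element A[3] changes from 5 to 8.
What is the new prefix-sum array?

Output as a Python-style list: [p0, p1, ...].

Answer: [-9, -6, -4, 4, 21]

Derivation:
Change: A[3] 5 -> 8, delta = 3
P[k] for k < 3: unchanged (A[3] not included)
P[k] for k >= 3: shift by delta = 3
  P[0] = -9 + 0 = -9
  P[1] = -6 + 0 = -6
  P[2] = -4 + 0 = -4
  P[3] = 1 + 3 = 4
  P[4] = 18 + 3 = 21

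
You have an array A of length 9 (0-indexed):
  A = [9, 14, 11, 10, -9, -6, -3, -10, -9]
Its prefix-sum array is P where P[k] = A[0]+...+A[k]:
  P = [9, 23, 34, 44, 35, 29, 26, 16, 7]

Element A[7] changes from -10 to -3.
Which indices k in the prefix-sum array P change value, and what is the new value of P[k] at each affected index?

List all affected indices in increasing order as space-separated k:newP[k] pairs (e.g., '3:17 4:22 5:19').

P[k] = A[0] + ... + A[k]
P[k] includes A[7] iff k >= 7
Affected indices: 7, 8, ..., 8; delta = 7
  P[7]: 16 + 7 = 23
  P[8]: 7 + 7 = 14

Answer: 7:23 8:14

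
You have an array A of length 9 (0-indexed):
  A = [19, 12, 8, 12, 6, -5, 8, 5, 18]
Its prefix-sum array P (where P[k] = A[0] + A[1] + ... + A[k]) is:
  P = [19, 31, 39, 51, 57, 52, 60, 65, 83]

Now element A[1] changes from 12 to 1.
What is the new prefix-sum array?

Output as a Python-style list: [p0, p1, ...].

Change: A[1] 12 -> 1, delta = -11
P[k] for k < 1: unchanged (A[1] not included)
P[k] for k >= 1: shift by delta = -11
  P[0] = 19 + 0 = 19
  P[1] = 31 + -11 = 20
  P[2] = 39 + -11 = 28
  P[3] = 51 + -11 = 40
  P[4] = 57 + -11 = 46
  P[5] = 52 + -11 = 41
  P[6] = 60 + -11 = 49
  P[7] = 65 + -11 = 54
  P[8] = 83 + -11 = 72

Answer: [19, 20, 28, 40, 46, 41, 49, 54, 72]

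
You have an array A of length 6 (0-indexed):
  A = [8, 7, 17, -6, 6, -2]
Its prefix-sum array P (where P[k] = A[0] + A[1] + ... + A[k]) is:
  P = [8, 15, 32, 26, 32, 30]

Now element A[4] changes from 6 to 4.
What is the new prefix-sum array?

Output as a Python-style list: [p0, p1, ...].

Change: A[4] 6 -> 4, delta = -2
P[k] for k < 4: unchanged (A[4] not included)
P[k] for k >= 4: shift by delta = -2
  P[0] = 8 + 0 = 8
  P[1] = 15 + 0 = 15
  P[2] = 32 + 0 = 32
  P[3] = 26 + 0 = 26
  P[4] = 32 + -2 = 30
  P[5] = 30 + -2 = 28

Answer: [8, 15, 32, 26, 30, 28]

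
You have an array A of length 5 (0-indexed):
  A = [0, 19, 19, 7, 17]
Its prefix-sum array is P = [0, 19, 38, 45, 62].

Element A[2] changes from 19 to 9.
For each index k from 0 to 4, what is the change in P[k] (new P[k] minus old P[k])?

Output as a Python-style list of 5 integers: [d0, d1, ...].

Element change: A[2] 19 -> 9, delta = -10
For k < 2: P[k] unchanged, delta_P[k] = 0
For k >= 2: P[k] shifts by exactly -10
Delta array: [0, 0, -10, -10, -10]

Answer: [0, 0, -10, -10, -10]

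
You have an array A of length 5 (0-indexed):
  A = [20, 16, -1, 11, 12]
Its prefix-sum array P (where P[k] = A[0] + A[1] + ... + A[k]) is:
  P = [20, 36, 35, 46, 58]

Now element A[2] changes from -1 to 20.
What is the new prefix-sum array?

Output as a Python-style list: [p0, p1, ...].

Change: A[2] -1 -> 20, delta = 21
P[k] for k < 2: unchanged (A[2] not included)
P[k] for k >= 2: shift by delta = 21
  P[0] = 20 + 0 = 20
  P[1] = 36 + 0 = 36
  P[2] = 35 + 21 = 56
  P[3] = 46 + 21 = 67
  P[4] = 58 + 21 = 79

Answer: [20, 36, 56, 67, 79]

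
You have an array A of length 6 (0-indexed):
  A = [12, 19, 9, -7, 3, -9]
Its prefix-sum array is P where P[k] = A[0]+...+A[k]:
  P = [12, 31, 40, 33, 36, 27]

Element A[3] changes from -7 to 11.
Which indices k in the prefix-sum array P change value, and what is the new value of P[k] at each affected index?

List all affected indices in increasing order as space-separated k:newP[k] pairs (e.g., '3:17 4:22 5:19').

Answer: 3:51 4:54 5:45

Derivation:
P[k] = A[0] + ... + A[k]
P[k] includes A[3] iff k >= 3
Affected indices: 3, 4, ..., 5; delta = 18
  P[3]: 33 + 18 = 51
  P[4]: 36 + 18 = 54
  P[5]: 27 + 18 = 45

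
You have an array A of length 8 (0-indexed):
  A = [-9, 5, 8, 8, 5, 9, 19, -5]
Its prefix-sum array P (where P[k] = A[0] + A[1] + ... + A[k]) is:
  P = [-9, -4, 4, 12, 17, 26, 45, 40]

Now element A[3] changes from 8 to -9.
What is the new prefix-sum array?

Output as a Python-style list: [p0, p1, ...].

Change: A[3] 8 -> -9, delta = -17
P[k] for k < 3: unchanged (A[3] not included)
P[k] for k >= 3: shift by delta = -17
  P[0] = -9 + 0 = -9
  P[1] = -4 + 0 = -4
  P[2] = 4 + 0 = 4
  P[3] = 12 + -17 = -5
  P[4] = 17 + -17 = 0
  P[5] = 26 + -17 = 9
  P[6] = 45 + -17 = 28
  P[7] = 40 + -17 = 23

Answer: [-9, -4, 4, -5, 0, 9, 28, 23]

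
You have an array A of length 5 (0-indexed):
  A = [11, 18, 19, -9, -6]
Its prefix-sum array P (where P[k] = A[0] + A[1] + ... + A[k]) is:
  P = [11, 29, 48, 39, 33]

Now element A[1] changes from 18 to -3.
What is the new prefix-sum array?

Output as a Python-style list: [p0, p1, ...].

Answer: [11, 8, 27, 18, 12]

Derivation:
Change: A[1] 18 -> -3, delta = -21
P[k] for k < 1: unchanged (A[1] not included)
P[k] for k >= 1: shift by delta = -21
  P[0] = 11 + 0 = 11
  P[1] = 29 + -21 = 8
  P[2] = 48 + -21 = 27
  P[3] = 39 + -21 = 18
  P[4] = 33 + -21 = 12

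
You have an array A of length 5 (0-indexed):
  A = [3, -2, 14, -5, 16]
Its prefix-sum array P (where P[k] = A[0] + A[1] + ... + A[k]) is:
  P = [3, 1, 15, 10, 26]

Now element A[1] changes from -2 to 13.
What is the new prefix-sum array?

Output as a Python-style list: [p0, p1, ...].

Change: A[1] -2 -> 13, delta = 15
P[k] for k < 1: unchanged (A[1] not included)
P[k] for k >= 1: shift by delta = 15
  P[0] = 3 + 0 = 3
  P[1] = 1 + 15 = 16
  P[2] = 15 + 15 = 30
  P[3] = 10 + 15 = 25
  P[4] = 26 + 15 = 41

Answer: [3, 16, 30, 25, 41]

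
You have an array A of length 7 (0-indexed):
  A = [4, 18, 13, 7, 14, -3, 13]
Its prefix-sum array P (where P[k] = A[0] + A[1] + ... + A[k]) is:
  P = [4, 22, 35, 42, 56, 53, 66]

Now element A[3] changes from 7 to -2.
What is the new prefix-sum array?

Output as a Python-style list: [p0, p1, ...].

Change: A[3] 7 -> -2, delta = -9
P[k] for k < 3: unchanged (A[3] not included)
P[k] for k >= 3: shift by delta = -9
  P[0] = 4 + 0 = 4
  P[1] = 22 + 0 = 22
  P[2] = 35 + 0 = 35
  P[3] = 42 + -9 = 33
  P[4] = 56 + -9 = 47
  P[5] = 53 + -9 = 44
  P[6] = 66 + -9 = 57

Answer: [4, 22, 35, 33, 47, 44, 57]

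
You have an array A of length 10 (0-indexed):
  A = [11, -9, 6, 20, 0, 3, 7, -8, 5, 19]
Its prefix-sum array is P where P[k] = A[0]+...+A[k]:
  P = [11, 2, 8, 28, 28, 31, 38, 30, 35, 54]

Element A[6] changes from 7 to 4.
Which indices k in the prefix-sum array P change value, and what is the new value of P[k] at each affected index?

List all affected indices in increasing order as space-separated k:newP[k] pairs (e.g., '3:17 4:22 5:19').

P[k] = A[0] + ... + A[k]
P[k] includes A[6] iff k >= 6
Affected indices: 6, 7, ..., 9; delta = -3
  P[6]: 38 + -3 = 35
  P[7]: 30 + -3 = 27
  P[8]: 35 + -3 = 32
  P[9]: 54 + -3 = 51

Answer: 6:35 7:27 8:32 9:51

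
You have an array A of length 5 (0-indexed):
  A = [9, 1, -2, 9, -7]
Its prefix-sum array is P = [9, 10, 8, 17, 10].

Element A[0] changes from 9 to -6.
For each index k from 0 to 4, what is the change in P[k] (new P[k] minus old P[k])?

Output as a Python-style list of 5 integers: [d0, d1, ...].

Answer: [-15, -15, -15, -15, -15]

Derivation:
Element change: A[0] 9 -> -6, delta = -15
For k < 0: P[k] unchanged, delta_P[k] = 0
For k >= 0: P[k] shifts by exactly -15
Delta array: [-15, -15, -15, -15, -15]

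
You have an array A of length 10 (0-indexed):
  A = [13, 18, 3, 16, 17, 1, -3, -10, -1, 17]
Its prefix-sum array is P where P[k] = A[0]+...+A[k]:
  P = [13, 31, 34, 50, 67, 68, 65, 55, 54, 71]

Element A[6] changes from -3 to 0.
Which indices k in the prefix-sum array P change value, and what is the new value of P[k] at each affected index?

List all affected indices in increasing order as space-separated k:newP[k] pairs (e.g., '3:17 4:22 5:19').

Answer: 6:68 7:58 8:57 9:74

Derivation:
P[k] = A[0] + ... + A[k]
P[k] includes A[6] iff k >= 6
Affected indices: 6, 7, ..., 9; delta = 3
  P[6]: 65 + 3 = 68
  P[7]: 55 + 3 = 58
  P[8]: 54 + 3 = 57
  P[9]: 71 + 3 = 74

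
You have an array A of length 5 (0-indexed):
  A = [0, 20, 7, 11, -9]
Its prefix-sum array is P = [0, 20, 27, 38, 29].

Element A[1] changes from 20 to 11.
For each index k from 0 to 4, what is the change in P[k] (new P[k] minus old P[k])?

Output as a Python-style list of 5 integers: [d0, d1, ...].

Answer: [0, -9, -9, -9, -9]

Derivation:
Element change: A[1] 20 -> 11, delta = -9
For k < 1: P[k] unchanged, delta_P[k] = 0
For k >= 1: P[k] shifts by exactly -9
Delta array: [0, -9, -9, -9, -9]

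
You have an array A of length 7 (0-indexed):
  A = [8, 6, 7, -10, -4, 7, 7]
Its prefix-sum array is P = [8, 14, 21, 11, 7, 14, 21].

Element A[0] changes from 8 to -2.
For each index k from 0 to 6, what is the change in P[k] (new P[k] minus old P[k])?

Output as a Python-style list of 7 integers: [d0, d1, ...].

Element change: A[0] 8 -> -2, delta = -10
For k < 0: P[k] unchanged, delta_P[k] = 0
For k >= 0: P[k] shifts by exactly -10
Delta array: [-10, -10, -10, -10, -10, -10, -10]

Answer: [-10, -10, -10, -10, -10, -10, -10]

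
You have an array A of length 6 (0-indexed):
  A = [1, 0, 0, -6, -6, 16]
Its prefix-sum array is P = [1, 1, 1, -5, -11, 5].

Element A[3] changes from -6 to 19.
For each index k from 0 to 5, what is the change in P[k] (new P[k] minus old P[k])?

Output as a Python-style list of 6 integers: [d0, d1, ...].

Answer: [0, 0, 0, 25, 25, 25]

Derivation:
Element change: A[3] -6 -> 19, delta = 25
For k < 3: P[k] unchanged, delta_P[k] = 0
For k >= 3: P[k] shifts by exactly 25
Delta array: [0, 0, 0, 25, 25, 25]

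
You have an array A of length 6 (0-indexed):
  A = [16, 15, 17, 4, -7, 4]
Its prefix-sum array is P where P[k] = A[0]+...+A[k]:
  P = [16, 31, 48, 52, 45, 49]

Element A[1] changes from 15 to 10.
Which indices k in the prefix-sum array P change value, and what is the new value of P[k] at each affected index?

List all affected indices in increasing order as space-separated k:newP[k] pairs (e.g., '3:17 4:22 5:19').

P[k] = A[0] + ... + A[k]
P[k] includes A[1] iff k >= 1
Affected indices: 1, 2, ..., 5; delta = -5
  P[1]: 31 + -5 = 26
  P[2]: 48 + -5 = 43
  P[3]: 52 + -5 = 47
  P[4]: 45 + -5 = 40
  P[5]: 49 + -5 = 44

Answer: 1:26 2:43 3:47 4:40 5:44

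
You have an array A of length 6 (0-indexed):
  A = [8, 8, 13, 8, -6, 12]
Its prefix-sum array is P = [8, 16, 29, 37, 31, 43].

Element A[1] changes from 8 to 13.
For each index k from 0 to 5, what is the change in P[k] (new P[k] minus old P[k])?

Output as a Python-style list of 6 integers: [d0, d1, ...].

Answer: [0, 5, 5, 5, 5, 5]

Derivation:
Element change: A[1] 8 -> 13, delta = 5
For k < 1: P[k] unchanged, delta_P[k] = 0
For k >= 1: P[k] shifts by exactly 5
Delta array: [0, 5, 5, 5, 5, 5]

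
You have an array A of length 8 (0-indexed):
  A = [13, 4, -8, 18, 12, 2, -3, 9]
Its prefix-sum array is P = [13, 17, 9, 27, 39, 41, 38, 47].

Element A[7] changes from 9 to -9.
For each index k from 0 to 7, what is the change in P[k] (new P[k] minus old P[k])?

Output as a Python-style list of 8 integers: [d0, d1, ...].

Answer: [0, 0, 0, 0, 0, 0, 0, -18]

Derivation:
Element change: A[7] 9 -> -9, delta = -18
For k < 7: P[k] unchanged, delta_P[k] = 0
For k >= 7: P[k] shifts by exactly -18
Delta array: [0, 0, 0, 0, 0, 0, 0, -18]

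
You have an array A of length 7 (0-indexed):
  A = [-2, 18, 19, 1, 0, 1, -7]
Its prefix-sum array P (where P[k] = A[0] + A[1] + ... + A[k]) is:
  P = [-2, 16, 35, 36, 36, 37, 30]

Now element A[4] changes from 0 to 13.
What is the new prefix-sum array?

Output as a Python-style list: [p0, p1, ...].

Answer: [-2, 16, 35, 36, 49, 50, 43]

Derivation:
Change: A[4] 0 -> 13, delta = 13
P[k] for k < 4: unchanged (A[4] not included)
P[k] for k >= 4: shift by delta = 13
  P[0] = -2 + 0 = -2
  P[1] = 16 + 0 = 16
  P[2] = 35 + 0 = 35
  P[3] = 36 + 0 = 36
  P[4] = 36 + 13 = 49
  P[5] = 37 + 13 = 50
  P[6] = 30 + 13 = 43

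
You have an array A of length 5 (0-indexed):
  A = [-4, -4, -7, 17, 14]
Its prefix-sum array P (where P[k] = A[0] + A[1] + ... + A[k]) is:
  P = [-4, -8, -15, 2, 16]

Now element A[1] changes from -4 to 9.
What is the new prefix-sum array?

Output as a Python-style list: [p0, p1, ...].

Answer: [-4, 5, -2, 15, 29]

Derivation:
Change: A[1] -4 -> 9, delta = 13
P[k] for k < 1: unchanged (A[1] not included)
P[k] for k >= 1: shift by delta = 13
  P[0] = -4 + 0 = -4
  P[1] = -8 + 13 = 5
  P[2] = -15 + 13 = -2
  P[3] = 2 + 13 = 15
  P[4] = 16 + 13 = 29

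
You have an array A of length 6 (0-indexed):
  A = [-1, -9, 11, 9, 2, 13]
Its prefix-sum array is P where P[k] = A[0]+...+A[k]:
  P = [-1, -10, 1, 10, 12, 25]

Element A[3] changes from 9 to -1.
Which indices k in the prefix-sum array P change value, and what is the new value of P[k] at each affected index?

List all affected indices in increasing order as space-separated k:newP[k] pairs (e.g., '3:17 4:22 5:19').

Answer: 3:0 4:2 5:15

Derivation:
P[k] = A[0] + ... + A[k]
P[k] includes A[3] iff k >= 3
Affected indices: 3, 4, ..., 5; delta = -10
  P[3]: 10 + -10 = 0
  P[4]: 12 + -10 = 2
  P[5]: 25 + -10 = 15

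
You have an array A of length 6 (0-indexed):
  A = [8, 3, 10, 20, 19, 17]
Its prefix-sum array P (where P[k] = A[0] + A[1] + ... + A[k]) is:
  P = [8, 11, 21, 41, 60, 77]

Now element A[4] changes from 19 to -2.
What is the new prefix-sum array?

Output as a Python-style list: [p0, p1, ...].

Answer: [8, 11, 21, 41, 39, 56]

Derivation:
Change: A[4] 19 -> -2, delta = -21
P[k] for k < 4: unchanged (A[4] not included)
P[k] for k >= 4: shift by delta = -21
  P[0] = 8 + 0 = 8
  P[1] = 11 + 0 = 11
  P[2] = 21 + 0 = 21
  P[3] = 41 + 0 = 41
  P[4] = 60 + -21 = 39
  P[5] = 77 + -21 = 56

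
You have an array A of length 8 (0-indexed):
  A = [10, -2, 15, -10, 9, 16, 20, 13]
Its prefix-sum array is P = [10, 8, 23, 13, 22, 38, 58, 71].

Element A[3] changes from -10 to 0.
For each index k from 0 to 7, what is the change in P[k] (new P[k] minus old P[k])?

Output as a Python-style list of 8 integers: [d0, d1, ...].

Element change: A[3] -10 -> 0, delta = 10
For k < 3: P[k] unchanged, delta_P[k] = 0
For k >= 3: P[k] shifts by exactly 10
Delta array: [0, 0, 0, 10, 10, 10, 10, 10]

Answer: [0, 0, 0, 10, 10, 10, 10, 10]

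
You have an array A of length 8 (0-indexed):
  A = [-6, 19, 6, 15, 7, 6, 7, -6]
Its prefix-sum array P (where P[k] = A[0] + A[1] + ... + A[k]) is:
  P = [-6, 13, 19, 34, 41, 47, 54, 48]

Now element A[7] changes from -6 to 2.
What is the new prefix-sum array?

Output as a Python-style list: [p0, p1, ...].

Change: A[7] -6 -> 2, delta = 8
P[k] for k < 7: unchanged (A[7] not included)
P[k] for k >= 7: shift by delta = 8
  P[0] = -6 + 0 = -6
  P[1] = 13 + 0 = 13
  P[2] = 19 + 0 = 19
  P[3] = 34 + 0 = 34
  P[4] = 41 + 0 = 41
  P[5] = 47 + 0 = 47
  P[6] = 54 + 0 = 54
  P[7] = 48 + 8 = 56

Answer: [-6, 13, 19, 34, 41, 47, 54, 56]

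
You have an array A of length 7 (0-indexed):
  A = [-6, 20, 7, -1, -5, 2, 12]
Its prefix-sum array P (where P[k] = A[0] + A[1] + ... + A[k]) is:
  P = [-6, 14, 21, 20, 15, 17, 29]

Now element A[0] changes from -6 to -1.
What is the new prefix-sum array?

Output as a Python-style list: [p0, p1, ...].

Answer: [-1, 19, 26, 25, 20, 22, 34]

Derivation:
Change: A[0] -6 -> -1, delta = 5
P[k] for k < 0: unchanged (A[0] not included)
P[k] for k >= 0: shift by delta = 5
  P[0] = -6 + 5 = -1
  P[1] = 14 + 5 = 19
  P[2] = 21 + 5 = 26
  P[3] = 20 + 5 = 25
  P[4] = 15 + 5 = 20
  P[5] = 17 + 5 = 22
  P[6] = 29 + 5 = 34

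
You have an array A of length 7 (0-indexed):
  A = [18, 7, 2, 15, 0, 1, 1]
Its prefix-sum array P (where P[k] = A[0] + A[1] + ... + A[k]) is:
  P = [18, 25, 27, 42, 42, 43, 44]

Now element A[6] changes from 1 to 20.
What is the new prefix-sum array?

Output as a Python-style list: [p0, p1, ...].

Answer: [18, 25, 27, 42, 42, 43, 63]

Derivation:
Change: A[6] 1 -> 20, delta = 19
P[k] for k < 6: unchanged (A[6] not included)
P[k] for k >= 6: shift by delta = 19
  P[0] = 18 + 0 = 18
  P[1] = 25 + 0 = 25
  P[2] = 27 + 0 = 27
  P[3] = 42 + 0 = 42
  P[4] = 42 + 0 = 42
  P[5] = 43 + 0 = 43
  P[6] = 44 + 19 = 63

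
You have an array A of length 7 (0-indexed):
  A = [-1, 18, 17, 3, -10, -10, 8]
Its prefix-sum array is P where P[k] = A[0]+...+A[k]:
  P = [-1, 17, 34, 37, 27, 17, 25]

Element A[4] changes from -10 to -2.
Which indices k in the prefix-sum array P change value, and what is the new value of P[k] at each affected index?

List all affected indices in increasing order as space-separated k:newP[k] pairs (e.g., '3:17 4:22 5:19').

Answer: 4:35 5:25 6:33

Derivation:
P[k] = A[0] + ... + A[k]
P[k] includes A[4] iff k >= 4
Affected indices: 4, 5, ..., 6; delta = 8
  P[4]: 27 + 8 = 35
  P[5]: 17 + 8 = 25
  P[6]: 25 + 8 = 33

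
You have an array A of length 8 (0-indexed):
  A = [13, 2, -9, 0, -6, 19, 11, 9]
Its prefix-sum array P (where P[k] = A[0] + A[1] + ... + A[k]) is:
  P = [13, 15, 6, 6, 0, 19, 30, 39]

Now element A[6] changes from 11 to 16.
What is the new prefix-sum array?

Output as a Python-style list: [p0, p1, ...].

Change: A[6] 11 -> 16, delta = 5
P[k] for k < 6: unchanged (A[6] not included)
P[k] for k >= 6: shift by delta = 5
  P[0] = 13 + 0 = 13
  P[1] = 15 + 0 = 15
  P[2] = 6 + 0 = 6
  P[3] = 6 + 0 = 6
  P[4] = 0 + 0 = 0
  P[5] = 19 + 0 = 19
  P[6] = 30 + 5 = 35
  P[7] = 39 + 5 = 44

Answer: [13, 15, 6, 6, 0, 19, 35, 44]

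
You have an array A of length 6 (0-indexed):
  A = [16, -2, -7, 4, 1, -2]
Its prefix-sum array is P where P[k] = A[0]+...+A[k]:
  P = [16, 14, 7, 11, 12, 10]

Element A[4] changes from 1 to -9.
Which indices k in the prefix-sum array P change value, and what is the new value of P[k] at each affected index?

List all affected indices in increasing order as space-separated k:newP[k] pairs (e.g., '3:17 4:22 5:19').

Answer: 4:2 5:0

Derivation:
P[k] = A[0] + ... + A[k]
P[k] includes A[4] iff k >= 4
Affected indices: 4, 5, ..., 5; delta = -10
  P[4]: 12 + -10 = 2
  P[5]: 10 + -10 = 0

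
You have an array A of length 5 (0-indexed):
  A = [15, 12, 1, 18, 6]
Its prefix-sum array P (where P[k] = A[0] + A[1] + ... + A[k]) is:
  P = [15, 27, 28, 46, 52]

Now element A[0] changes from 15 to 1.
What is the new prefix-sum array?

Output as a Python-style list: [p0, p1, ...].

Answer: [1, 13, 14, 32, 38]

Derivation:
Change: A[0] 15 -> 1, delta = -14
P[k] for k < 0: unchanged (A[0] not included)
P[k] for k >= 0: shift by delta = -14
  P[0] = 15 + -14 = 1
  P[1] = 27 + -14 = 13
  P[2] = 28 + -14 = 14
  P[3] = 46 + -14 = 32
  P[4] = 52 + -14 = 38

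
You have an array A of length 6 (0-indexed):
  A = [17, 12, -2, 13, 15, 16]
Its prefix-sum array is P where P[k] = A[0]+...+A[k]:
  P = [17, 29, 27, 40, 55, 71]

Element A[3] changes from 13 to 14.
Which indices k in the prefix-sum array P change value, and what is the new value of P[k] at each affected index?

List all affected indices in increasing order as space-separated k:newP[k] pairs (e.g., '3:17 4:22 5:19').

Answer: 3:41 4:56 5:72

Derivation:
P[k] = A[0] + ... + A[k]
P[k] includes A[3] iff k >= 3
Affected indices: 3, 4, ..., 5; delta = 1
  P[3]: 40 + 1 = 41
  P[4]: 55 + 1 = 56
  P[5]: 71 + 1 = 72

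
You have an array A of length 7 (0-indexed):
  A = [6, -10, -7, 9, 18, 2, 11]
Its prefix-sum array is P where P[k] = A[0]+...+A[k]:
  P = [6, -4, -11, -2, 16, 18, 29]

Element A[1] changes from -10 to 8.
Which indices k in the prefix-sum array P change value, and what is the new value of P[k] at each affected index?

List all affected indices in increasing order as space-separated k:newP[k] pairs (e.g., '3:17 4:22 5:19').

P[k] = A[0] + ... + A[k]
P[k] includes A[1] iff k >= 1
Affected indices: 1, 2, ..., 6; delta = 18
  P[1]: -4 + 18 = 14
  P[2]: -11 + 18 = 7
  P[3]: -2 + 18 = 16
  P[4]: 16 + 18 = 34
  P[5]: 18 + 18 = 36
  P[6]: 29 + 18 = 47

Answer: 1:14 2:7 3:16 4:34 5:36 6:47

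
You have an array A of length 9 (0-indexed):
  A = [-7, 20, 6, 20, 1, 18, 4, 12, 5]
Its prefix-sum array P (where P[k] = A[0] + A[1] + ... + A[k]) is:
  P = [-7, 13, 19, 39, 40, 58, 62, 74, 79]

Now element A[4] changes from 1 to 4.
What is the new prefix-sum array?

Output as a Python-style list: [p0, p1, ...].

Answer: [-7, 13, 19, 39, 43, 61, 65, 77, 82]

Derivation:
Change: A[4] 1 -> 4, delta = 3
P[k] for k < 4: unchanged (A[4] not included)
P[k] for k >= 4: shift by delta = 3
  P[0] = -7 + 0 = -7
  P[1] = 13 + 0 = 13
  P[2] = 19 + 0 = 19
  P[3] = 39 + 0 = 39
  P[4] = 40 + 3 = 43
  P[5] = 58 + 3 = 61
  P[6] = 62 + 3 = 65
  P[7] = 74 + 3 = 77
  P[8] = 79 + 3 = 82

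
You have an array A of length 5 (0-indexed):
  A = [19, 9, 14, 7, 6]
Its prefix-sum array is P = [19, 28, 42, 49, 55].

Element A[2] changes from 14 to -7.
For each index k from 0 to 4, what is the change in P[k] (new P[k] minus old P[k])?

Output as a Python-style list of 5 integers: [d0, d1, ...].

Element change: A[2] 14 -> -7, delta = -21
For k < 2: P[k] unchanged, delta_P[k] = 0
For k >= 2: P[k] shifts by exactly -21
Delta array: [0, 0, -21, -21, -21]

Answer: [0, 0, -21, -21, -21]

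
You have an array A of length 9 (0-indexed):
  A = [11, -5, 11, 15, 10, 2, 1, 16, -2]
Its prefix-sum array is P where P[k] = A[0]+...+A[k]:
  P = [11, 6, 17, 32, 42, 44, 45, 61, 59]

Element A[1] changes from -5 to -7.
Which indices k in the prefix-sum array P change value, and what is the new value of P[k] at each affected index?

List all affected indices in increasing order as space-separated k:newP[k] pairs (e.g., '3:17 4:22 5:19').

P[k] = A[0] + ... + A[k]
P[k] includes A[1] iff k >= 1
Affected indices: 1, 2, ..., 8; delta = -2
  P[1]: 6 + -2 = 4
  P[2]: 17 + -2 = 15
  P[3]: 32 + -2 = 30
  P[4]: 42 + -2 = 40
  P[5]: 44 + -2 = 42
  P[6]: 45 + -2 = 43
  P[7]: 61 + -2 = 59
  P[8]: 59 + -2 = 57

Answer: 1:4 2:15 3:30 4:40 5:42 6:43 7:59 8:57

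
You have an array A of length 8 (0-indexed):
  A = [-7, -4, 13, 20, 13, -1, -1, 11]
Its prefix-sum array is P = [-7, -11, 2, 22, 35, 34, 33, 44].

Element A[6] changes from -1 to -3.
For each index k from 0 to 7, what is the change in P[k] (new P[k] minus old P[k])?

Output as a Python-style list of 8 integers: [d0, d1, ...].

Element change: A[6] -1 -> -3, delta = -2
For k < 6: P[k] unchanged, delta_P[k] = 0
For k >= 6: P[k] shifts by exactly -2
Delta array: [0, 0, 0, 0, 0, 0, -2, -2]

Answer: [0, 0, 0, 0, 0, 0, -2, -2]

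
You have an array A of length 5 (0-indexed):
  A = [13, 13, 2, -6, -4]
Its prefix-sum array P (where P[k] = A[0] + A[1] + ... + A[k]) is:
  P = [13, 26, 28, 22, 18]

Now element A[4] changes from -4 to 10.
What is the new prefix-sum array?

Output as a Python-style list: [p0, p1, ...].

Change: A[4] -4 -> 10, delta = 14
P[k] for k < 4: unchanged (A[4] not included)
P[k] for k >= 4: shift by delta = 14
  P[0] = 13 + 0 = 13
  P[1] = 26 + 0 = 26
  P[2] = 28 + 0 = 28
  P[3] = 22 + 0 = 22
  P[4] = 18 + 14 = 32

Answer: [13, 26, 28, 22, 32]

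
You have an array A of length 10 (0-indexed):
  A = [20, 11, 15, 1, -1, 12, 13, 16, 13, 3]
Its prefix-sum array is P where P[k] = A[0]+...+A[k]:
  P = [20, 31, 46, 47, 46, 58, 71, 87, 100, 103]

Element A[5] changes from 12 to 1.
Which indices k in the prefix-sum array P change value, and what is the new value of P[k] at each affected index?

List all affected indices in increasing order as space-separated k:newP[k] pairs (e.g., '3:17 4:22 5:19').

P[k] = A[0] + ... + A[k]
P[k] includes A[5] iff k >= 5
Affected indices: 5, 6, ..., 9; delta = -11
  P[5]: 58 + -11 = 47
  P[6]: 71 + -11 = 60
  P[7]: 87 + -11 = 76
  P[8]: 100 + -11 = 89
  P[9]: 103 + -11 = 92

Answer: 5:47 6:60 7:76 8:89 9:92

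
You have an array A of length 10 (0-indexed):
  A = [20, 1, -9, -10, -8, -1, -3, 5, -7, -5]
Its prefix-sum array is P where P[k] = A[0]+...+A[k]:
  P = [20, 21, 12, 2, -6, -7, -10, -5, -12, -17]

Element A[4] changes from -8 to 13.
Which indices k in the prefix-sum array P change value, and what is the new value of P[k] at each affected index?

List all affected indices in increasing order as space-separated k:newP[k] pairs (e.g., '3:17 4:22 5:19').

Answer: 4:15 5:14 6:11 7:16 8:9 9:4

Derivation:
P[k] = A[0] + ... + A[k]
P[k] includes A[4] iff k >= 4
Affected indices: 4, 5, ..., 9; delta = 21
  P[4]: -6 + 21 = 15
  P[5]: -7 + 21 = 14
  P[6]: -10 + 21 = 11
  P[7]: -5 + 21 = 16
  P[8]: -12 + 21 = 9
  P[9]: -17 + 21 = 4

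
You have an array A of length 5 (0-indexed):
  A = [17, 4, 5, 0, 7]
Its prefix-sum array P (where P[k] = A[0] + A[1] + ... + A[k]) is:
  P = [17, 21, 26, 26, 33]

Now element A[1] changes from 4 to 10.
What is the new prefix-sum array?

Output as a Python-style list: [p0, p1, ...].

Change: A[1] 4 -> 10, delta = 6
P[k] for k < 1: unchanged (A[1] not included)
P[k] for k >= 1: shift by delta = 6
  P[0] = 17 + 0 = 17
  P[1] = 21 + 6 = 27
  P[2] = 26 + 6 = 32
  P[3] = 26 + 6 = 32
  P[4] = 33 + 6 = 39

Answer: [17, 27, 32, 32, 39]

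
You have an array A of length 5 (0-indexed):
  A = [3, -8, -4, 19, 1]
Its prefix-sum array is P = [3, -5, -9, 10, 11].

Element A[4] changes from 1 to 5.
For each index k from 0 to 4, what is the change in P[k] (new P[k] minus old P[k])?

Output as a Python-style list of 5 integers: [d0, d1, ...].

Answer: [0, 0, 0, 0, 4]

Derivation:
Element change: A[4] 1 -> 5, delta = 4
For k < 4: P[k] unchanged, delta_P[k] = 0
For k >= 4: P[k] shifts by exactly 4
Delta array: [0, 0, 0, 0, 4]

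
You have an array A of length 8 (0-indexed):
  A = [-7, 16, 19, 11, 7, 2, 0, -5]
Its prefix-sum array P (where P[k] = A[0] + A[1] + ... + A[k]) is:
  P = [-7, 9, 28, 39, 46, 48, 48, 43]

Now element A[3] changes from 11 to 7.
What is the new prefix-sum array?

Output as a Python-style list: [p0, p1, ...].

Answer: [-7, 9, 28, 35, 42, 44, 44, 39]

Derivation:
Change: A[3] 11 -> 7, delta = -4
P[k] for k < 3: unchanged (A[3] not included)
P[k] for k >= 3: shift by delta = -4
  P[0] = -7 + 0 = -7
  P[1] = 9 + 0 = 9
  P[2] = 28 + 0 = 28
  P[3] = 39 + -4 = 35
  P[4] = 46 + -4 = 42
  P[5] = 48 + -4 = 44
  P[6] = 48 + -4 = 44
  P[7] = 43 + -4 = 39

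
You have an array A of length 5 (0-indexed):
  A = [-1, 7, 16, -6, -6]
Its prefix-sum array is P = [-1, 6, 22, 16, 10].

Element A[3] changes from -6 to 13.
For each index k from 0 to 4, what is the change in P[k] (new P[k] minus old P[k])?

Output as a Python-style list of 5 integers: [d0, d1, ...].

Answer: [0, 0, 0, 19, 19]

Derivation:
Element change: A[3] -6 -> 13, delta = 19
For k < 3: P[k] unchanged, delta_P[k] = 0
For k >= 3: P[k] shifts by exactly 19
Delta array: [0, 0, 0, 19, 19]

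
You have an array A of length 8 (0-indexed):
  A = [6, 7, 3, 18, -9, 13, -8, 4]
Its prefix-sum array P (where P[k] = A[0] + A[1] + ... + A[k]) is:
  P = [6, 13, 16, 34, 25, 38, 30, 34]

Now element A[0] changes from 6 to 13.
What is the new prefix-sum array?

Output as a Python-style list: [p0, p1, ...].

Answer: [13, 20, 23, 41, 32, 45, 37, 41]

Derivation:
Change: A[0] 6 -> 13, delta = 7
P[k] for k < 0: unchanged (A[0] not included)
P[k] for k >= 0: shift by delta = 7
  P[0] = 6 + 7 = 13
  P[1] = 13 + 7 = 20
  P[2] = 16 + 7 = 23
  P[3] = 34 + 7 = 41
  P[4] = 25 + 7 = 32
  P[5] = 38 + 7 = 45
  P[6] = 30 + 7 = 37
  P[7] = 34 + 7 = 41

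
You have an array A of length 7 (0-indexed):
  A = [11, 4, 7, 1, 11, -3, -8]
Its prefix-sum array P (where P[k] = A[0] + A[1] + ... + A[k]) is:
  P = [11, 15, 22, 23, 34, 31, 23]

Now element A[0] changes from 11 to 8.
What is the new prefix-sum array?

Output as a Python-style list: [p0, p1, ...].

Change: A[0] 11 -> 8, delta = -3
P[k] for k < 0: unchanged (A[0] not included)
P[k] for k >= 0: shift by delta = -3
  P[0] = 11 + -3 = 8
  P[1] = 15 + -3 = 12
  P[2] = 22 + -3 = 19
  P[3] = 23 + -3 = 20
  P[4] = 34 + -3 = 31
  P[5] = 31 + -3 = 28
  P[6] = 23 + -3 = 20

Answer: [8, 12, 19, 20, 31, 28, 20]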